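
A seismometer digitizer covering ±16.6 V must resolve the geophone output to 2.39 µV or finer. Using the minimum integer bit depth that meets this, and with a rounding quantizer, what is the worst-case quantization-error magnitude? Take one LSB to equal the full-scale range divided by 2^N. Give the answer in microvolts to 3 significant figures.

0.989 µV

The full-scale span is 16.6 − (-16.6) = 33.2 V.
33.2 V / 2.39 µV = 1.389e7. Since 2^23 = 8388608 and 2^24 = 16777216, N = 24.
Step size = 33.2/16777216 V = 1.9789 µV.
Max error for round-to-nearest is LSB/2 = 0.989 µV.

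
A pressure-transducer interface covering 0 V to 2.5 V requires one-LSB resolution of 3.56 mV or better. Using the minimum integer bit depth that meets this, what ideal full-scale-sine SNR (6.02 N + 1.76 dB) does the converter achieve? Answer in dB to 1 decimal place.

62.0 dB

Span = 2.5 V.
Levels needed ≥ 2.5/3.56 mV = 702.2. 2^10 = 1024 suffices, so N_min = 10.
6.02(10) + 1.76 = 61.96 dB.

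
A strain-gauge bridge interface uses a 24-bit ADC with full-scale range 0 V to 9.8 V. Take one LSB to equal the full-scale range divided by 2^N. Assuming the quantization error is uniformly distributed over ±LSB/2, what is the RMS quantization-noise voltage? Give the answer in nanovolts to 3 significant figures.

169 nV

Span = 9.8 V.
One LSB is 9.8 V / 16777216 = 0.58413 µV.
V_rms = LSB/√12 = 0.58413 µV / √12 = 169 nV.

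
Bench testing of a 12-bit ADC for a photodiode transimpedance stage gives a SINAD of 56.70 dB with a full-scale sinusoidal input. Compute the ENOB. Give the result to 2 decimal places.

Inverting SNR = 6.02 N + 1.76: N_eff = (56.70 − 1.76)/6.02 = 9.1262.

9.13 bits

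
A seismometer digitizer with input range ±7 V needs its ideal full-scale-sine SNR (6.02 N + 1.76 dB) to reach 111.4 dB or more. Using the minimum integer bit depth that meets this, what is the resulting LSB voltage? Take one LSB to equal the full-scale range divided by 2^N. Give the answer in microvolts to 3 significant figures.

Span: 7 V − (-7 V) = 14 V.
6.02 N + 1.76 ≥ 111.4 gives N ≥ 18.213, so the minimum integer is 19.
Step size = 14/524288 V = 26.7 µV.

26.7 µV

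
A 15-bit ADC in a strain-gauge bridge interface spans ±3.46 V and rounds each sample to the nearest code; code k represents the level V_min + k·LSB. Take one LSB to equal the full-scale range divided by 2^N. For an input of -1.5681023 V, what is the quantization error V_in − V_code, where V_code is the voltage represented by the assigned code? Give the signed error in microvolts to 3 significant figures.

−78.6 µV

Full-scale range = 3.46 V − (-3.46 V) = 6.92 V. LSB = 6.92 V / 2^15 ≈ 211.2 µV.
(V_in − V_min)/LSB = (-1.5681023 − (-3.46)) × 32768/6.92 = 8958.6277 → nearest code k = 8959.
V_code = -3.46 + (8959/32768) × 6.92 = -1.5680236816 V.
e = -1.5681023 − (-1.5680236816) = −78.6 µV.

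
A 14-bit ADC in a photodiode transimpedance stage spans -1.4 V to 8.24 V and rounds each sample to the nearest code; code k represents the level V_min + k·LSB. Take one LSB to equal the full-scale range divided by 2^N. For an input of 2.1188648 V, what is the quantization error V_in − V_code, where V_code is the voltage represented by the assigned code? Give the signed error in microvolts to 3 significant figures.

The full-scale span is 8.24 − (-1.4) = 9.64 V. LSB = 9.64 V / 2^14 ≈ 0.5884 mV.
(2.1188648 − (-1.4)) / LSB = 3.5188648 × 16384/9.64 = 5980.6101. Nearest integer: k = 5981.
Reconstructed level: -1.4 + 5981 × 9.64/16384 V = 2.1190942383 V.
e = 2.1188648 − (2.1190942383) = −229 µV.

−229 µV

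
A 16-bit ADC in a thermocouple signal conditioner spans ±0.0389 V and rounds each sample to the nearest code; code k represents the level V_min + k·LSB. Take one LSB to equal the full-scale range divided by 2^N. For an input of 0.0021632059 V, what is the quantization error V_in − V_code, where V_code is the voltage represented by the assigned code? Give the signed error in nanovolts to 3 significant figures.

+248 nV

Range = 0.0389 − (-0.0389) = 0.0778 V. LSB = 0.0778 V / 2^16 ≈ 1.187 µV.
(V_in − V_min)/LSB = (0.0021632059 − (-0.0389)) × 65536/0.0778 = 34590.2090 → nearest code k = 34590.
V_code = -0.0389 + (34590/65536) × 0.0778 = 0.0021629577637 V.
Error = V_in − V_code = 0.0021632059 − (0.0021629577637) = +248 nV.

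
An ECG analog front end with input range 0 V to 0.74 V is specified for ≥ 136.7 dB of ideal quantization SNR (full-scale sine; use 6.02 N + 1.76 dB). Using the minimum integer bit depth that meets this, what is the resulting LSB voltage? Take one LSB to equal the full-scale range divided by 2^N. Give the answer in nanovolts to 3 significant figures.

V_FS = 0.74 V.
N ≥ (136.7 − 1.76)/6.02 = 22.415 → N_min = 23.
Step size = 0.74/8388608 V = 88.2 nV.

88.2 nV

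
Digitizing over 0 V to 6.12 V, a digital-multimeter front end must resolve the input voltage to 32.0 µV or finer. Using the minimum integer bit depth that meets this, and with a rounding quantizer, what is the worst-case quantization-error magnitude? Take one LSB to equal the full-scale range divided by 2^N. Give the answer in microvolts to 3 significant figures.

Range is 6.12 V.
Levels needed ≥ 6.12/32.0 µV = 191200. 2^18 = 262144 suffices, so N_min = 18.
LSB = 6.12 V ÷ 2^18 = 6.12/262144 V = 23.346 µV.
Half an LSB is 11.7 µV.

11.7 µV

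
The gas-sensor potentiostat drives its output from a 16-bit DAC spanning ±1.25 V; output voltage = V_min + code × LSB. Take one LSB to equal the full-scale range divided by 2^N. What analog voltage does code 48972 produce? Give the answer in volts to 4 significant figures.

Full-scale range = 1.25 V − (-1.25 V) = 2.5 V. LSB = 2.5 V / 2^16.
Output = V_min + (48972/65536) × range = -1.25 + 0.747253 × 2.5 V
      = -1.25 + 1.86813 = 0.618134 V.

0.6181 V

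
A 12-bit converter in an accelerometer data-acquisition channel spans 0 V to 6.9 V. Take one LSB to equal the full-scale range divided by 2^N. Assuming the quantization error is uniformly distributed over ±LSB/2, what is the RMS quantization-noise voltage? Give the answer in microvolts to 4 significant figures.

486.3 µV

V_FS = 6.9 V.
LSB = 6.9 V / 2^12 = 1.68457 mV.
RMS of a uniform error over width LSB is LSB/√12 = 486.3 µV.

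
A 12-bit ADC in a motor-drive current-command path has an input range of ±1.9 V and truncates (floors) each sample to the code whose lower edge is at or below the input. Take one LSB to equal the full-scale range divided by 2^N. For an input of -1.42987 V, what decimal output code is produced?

506

The full-scale span is 1.9 − (-1.9) = 3.8 V. LSB = 3.8 V / 2^12 ≈ 0.9277 mV.
V_in − V_min = -1.42987 − (-1.9) = 0.47013 V.
Divide by LSB: 0.47013 × 4096/3.8 = 506.7507.
Truncating gives code 506.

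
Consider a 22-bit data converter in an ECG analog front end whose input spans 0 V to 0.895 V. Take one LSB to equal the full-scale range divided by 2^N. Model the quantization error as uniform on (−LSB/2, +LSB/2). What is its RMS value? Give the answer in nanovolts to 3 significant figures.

61.6 nV

Full-scale range = 0.895 V.
LSB = 0.895 V / 2^22 = 213.38 nV.
V_rms = LSB/√12 = 213.38 nV / √12 = 61.6 nV.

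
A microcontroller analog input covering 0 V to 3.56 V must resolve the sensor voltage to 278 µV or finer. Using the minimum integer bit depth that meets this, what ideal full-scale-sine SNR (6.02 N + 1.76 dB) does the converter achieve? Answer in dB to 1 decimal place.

86.0 dB

V_FS = 3.56 V.
Levels needed ≥ 3.56/278 µV = 12810. 2^14 = 16384 suffices, so N_min = 14.
SNR = 6.02 × 14 + 1.76 = 86.04 dB.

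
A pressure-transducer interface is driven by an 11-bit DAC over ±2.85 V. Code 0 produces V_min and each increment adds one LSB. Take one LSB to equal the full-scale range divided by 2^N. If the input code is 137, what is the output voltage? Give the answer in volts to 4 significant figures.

Range = 2.85 − (-2.85) = 5.7 V. LSB = 5.7 V / 2^11.
V_out = -2.85 + 137 × (5.7/2048) V
      = -2.85 V + 0.381299 V = -2.46870 V.

-2.469 V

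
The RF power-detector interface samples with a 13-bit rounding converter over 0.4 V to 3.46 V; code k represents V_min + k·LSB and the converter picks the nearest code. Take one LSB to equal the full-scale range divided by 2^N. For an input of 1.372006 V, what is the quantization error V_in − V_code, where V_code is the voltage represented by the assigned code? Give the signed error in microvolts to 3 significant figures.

+67.5 µV

Span: 3.46 V − (0.4 V) = 3.06 V. LSB = 3.06 V / 2^13 ≈ 373.5 µV.
(1.372006 − (0.4)) / LSB = 0.972006 × 8192/3.06 = 2602.1808. Nearest integer: k = 2602.
Reconstructed level: 0.4 + 2602 × 3.06/8192 V = 1.371938477 V.
Error = V_in − V_code = 1.372006 − (1.371938477) = +67.5 µV.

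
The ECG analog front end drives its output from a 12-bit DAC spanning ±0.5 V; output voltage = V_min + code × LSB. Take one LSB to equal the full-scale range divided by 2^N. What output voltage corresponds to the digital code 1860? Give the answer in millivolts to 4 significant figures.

Span: 0.5 V − (-0.5 V) = 1 V. LSB = 1 V / 2^12.
V_out = -0.5 + 1860 × (1/4096) V
      = -0.5 + 0.454102 = -0.0458984 V.

-45.90 mV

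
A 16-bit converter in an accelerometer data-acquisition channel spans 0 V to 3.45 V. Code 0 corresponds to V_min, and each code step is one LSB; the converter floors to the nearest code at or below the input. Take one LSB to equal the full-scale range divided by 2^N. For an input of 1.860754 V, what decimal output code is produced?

35346

Span = 3.45 V. LSB = 3.45 V / 2^16 ≈ 52.64 µV.
(V_in − V_min) × 2^16/range = (1.860754 − (0)) × 65536/3.45 = 35346.775.
Floor → code = 35346.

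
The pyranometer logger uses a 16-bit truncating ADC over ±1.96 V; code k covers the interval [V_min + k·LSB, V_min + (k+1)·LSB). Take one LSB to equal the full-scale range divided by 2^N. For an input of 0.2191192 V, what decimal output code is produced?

36431

Full-scale range = 1.96 V − (-1.96 V) = 3.92 V. LSB = 3.92 V / 2^16 ≈ 59.81 µV.
(V_in − V_min) × 2^16/range = (0.2191192 − (-1.96)) × 65536/3.92 = 36431.315.
Floor → code = 36431.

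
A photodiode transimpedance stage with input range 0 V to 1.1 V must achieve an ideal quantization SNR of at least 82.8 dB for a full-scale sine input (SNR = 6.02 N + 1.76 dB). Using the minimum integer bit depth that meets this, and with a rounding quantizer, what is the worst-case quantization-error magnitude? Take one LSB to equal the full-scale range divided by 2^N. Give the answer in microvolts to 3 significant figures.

33.6 µV

Full-scale range = 1.1 V.
N ≥ (82.8 − 1.76)/6.02 = 13.462 → N_min = 14.
One LSB is 1.1 V / 16384 = 67.139 µV.
Half an LSB is 33.6 µV.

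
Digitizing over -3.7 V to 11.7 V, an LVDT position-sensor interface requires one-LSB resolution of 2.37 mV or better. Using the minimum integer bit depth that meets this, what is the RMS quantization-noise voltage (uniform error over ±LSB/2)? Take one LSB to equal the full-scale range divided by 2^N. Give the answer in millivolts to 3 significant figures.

The full-scale span is 11.7 − (-3.7) = 15.4 V.
15.4 V / 2.37 mV = 6498. Since 2^12 = 4096 and 2^13 = 8192, N = 13.
LSB = 15.4 V / 2^13 = 1.8799 mV.
V_rms = LSB/√12 = 0.543 mV.

0.543 mV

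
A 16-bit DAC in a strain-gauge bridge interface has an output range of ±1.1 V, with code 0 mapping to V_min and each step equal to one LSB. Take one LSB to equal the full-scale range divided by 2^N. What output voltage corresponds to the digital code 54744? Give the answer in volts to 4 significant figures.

Full-scale range = 1.1 V − (-1.1 V) = 2.2 V. LSB = 2.2 V / 2^16.
V_out = -1.1 + 54744 × (2.2/65536) V
      = -1.1 + 1.83772 = 0.737720 V.

0.7377 V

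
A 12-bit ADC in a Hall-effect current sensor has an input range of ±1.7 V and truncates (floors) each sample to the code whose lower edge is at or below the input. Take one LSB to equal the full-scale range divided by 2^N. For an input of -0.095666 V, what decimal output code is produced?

The full-scale span is 1.7 − (-1.7) = 3.4 V. LSB = 3.4 V / 2^12 ≈ 0.8301 mV.
V_in − V_min = -0.095666 − (-1.7) = 1.604334 V.
Divide by LSB: 1.604334 × 4096/3.4 = 1932.7506.
Truncating gives code 1932.

1932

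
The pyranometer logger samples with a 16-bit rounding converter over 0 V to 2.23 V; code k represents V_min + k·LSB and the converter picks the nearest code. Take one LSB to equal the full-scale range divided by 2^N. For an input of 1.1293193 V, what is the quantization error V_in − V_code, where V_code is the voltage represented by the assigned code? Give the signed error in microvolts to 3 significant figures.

V_FS = 2.23 V. LSB = 2.23 V / 2^16 ≈ 34.03 µV.
(V_in − V_min)/LSB = (1.1293193 − (0)) × 65536/2.23 = 33188.8205 → nearest code k = 33189.
V_code = 0 + (33189/65536) × 2.23 = 1.1293254089 V.
e = 1.1293193 − (1.1293254089) = −6.11 µV.

−6.11 µV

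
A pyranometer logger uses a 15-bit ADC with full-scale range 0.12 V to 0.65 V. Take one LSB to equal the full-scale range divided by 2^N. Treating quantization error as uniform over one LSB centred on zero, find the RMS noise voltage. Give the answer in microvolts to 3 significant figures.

4.67 µV

Span: 0.65 V − (0.12 V) = 0.53 V.
LSB = 0.53 V ÷ 2^15 = 0.53/32768 V = 16.174 µV.
For a uniform distribution on [−LSB/2, +LSB/2], V_rms = LSB/√12 = 16.174 µV/3.4641 = 4.67 µV.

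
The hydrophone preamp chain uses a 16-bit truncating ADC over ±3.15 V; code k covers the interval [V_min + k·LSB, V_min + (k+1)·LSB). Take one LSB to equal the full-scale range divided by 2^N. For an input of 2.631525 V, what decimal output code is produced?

Range = 3.15 − (-3.15) = 6.3 V. LSB = 6.3 V / 2^16 ≈ 96.13 µV.
code = ⌊(V_in − V_min)/LSB⌋ = ⌊(V_in − V_min) × 2^16 / range⌋
     = ⌊(2.631525 − (-3.15)) × 65536 / 6.3⌋ = ⌊5.781525 × 65536/6.3⌋
     = ⌊60142.543⌋ = 60142.

60142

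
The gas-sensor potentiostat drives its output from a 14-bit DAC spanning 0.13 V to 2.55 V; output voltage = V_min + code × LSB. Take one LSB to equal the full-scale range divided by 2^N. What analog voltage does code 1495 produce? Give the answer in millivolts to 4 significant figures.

Span: 2.55 V − (0.13 V) = 2.42 V. LSB = 2.42 V / 2^14.
V_out = 0.13 + 1495 × (2.42/16384) V
      = 0.13 V + 0.220819 V = 0.350819 V.

350.8 mV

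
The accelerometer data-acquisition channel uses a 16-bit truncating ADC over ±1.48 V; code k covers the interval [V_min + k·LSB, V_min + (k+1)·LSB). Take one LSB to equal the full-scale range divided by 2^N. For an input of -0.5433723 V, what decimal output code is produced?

20737

Span: 1.48 V − (-1.48 V) = 2.96 V. LSB = 2.96 V / 2^16 ≈ 45.17 µV.
code = ⌊(V_in − V_min)/LSB⌋ = ⌊(V_in − V_min) × 2^16 / range⌋
     = ⌊(-0.5433723 − (-1.48)) × 65536 / 2.96⌋ = ⌊0.9366277 × 65536/2.96⌋
     = ⌊20737.444⌋ = 20737.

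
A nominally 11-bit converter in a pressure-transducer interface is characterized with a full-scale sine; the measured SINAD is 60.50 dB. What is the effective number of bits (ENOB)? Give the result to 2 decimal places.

9.76 bits

ENOB = (60.50 − 1.76)/6.02 = 9.7575 bits.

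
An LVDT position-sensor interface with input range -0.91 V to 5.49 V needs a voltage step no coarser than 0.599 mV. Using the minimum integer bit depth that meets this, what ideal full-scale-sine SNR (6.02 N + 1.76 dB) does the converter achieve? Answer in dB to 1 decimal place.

The full-scale span is 5.49 − (-0.91) = 6.4 V.
Need 2^N ≥ 6.4 V / 0.599 mV = 10680 → N_min = 14.
SNR = 6.02 × 14 + 1.76 = 86.04 dB.

86.0 dB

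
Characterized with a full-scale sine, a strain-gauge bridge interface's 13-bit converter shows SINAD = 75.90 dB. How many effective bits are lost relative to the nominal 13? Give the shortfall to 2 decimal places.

0.68 bits

ENOB = (SINAD − 1.76)/6.02 = (75.90 − 1.76)/6.02 = 12.3156 bits.
Lost resolution: 13 − 12.3156 = 0.6844 bits.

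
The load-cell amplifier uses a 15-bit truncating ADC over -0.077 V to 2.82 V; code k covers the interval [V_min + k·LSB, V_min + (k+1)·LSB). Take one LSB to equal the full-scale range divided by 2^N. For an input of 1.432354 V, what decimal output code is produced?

Range = 2.82 − (-0.077) = 2.897 V. LSB = 2.897 V / 2^15 ≈ 88.41 µV.
V_in − V_min = 1.432354 − (-0.077) = 1.509354 V.
Divide by LSB: 1.509354 × 32768/2.897 = 17072.3203.
Truncating gives code 17072.

17072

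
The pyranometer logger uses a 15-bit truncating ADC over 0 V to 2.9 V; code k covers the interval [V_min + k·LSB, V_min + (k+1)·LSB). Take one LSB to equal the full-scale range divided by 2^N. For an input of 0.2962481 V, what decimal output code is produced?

Range is 2.9 V. LSB = 2.9 V / 2^15 ≈ 88.50 µV.
code = ⌊(V_in − V_min)/LSB⌋ = ⌊(V_in − V_min) × 2^15 / range⌋
     = ⌊(0.2962481 − (0)) × 32768 / 2.9⌋ = ⌊0.2962481 × 32768/2.9⌋
     = ⌊3347.399⌋ = 3347.

3347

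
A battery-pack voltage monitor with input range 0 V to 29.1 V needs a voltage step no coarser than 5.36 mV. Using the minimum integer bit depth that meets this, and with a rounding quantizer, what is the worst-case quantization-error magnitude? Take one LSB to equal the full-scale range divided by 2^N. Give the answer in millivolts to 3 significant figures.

1.78 mV

Range is 29.1 V.
Need 2^N ≥ 29.1 V / 5.36 mV = 5429 → N_min = 13.
LSB = 29.1 V ÷ 2^13 = 29.1/8192 V = 3.5522 mV.
Max error for round-to-nearest is LSB/2 = 1.78 mV.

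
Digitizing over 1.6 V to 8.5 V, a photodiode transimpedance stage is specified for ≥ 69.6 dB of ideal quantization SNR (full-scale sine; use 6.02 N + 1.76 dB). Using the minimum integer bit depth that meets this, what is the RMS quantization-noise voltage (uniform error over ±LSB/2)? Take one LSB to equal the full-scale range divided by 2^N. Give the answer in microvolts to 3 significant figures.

Range = 8.5 − (1.6) = 6.9 V.
6.02 N + 1.76 ≥ 69.6 gives N ≥ 11.269, so the minimum integer is 12.
One LSB is 6.9 V / 4096 = 1.6846 mV.
V_rms = LSB/√12 = 486 µV.

486 µV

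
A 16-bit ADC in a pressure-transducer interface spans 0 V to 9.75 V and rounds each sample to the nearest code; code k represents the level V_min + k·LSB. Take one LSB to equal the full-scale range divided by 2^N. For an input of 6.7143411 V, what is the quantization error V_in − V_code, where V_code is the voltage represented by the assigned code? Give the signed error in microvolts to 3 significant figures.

V_FS = 9.75 V. LSB = 9.75 V / 2^16 ≈ 148.8 µV.
Position in LSBs: (6.7143411 − (0)) × 65536/9.75 = 45131.3906; rounding gives k = 45131.
Reconstructed level: 0 + 45131 × 9.75/65536 V = 6.7142829895 V.
e = 6.7143411 − (6.7142829895) = +58.1 µV.

+58.1 µV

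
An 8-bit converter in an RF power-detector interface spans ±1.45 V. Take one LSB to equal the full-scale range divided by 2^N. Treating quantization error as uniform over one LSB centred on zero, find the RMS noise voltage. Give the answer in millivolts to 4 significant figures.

Full-scale range = 1.45 V − (-1.45 V) = 2.9 V.
Step size = 2.9/256 V = 11.3281 mV.
σ_q = LSB/√12 = 11.3281 mV/3.4641 = 3.270 mV.

3.270 mV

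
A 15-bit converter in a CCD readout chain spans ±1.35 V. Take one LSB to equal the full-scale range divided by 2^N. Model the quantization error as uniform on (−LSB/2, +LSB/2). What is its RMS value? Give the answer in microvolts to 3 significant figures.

23.8 µV

The full-scale span is 1.35 − (-1.35) = 2.7 V.
LSB = 2.7 V / 2^15 = 82.397 µV.
RMS of a uniform error over width LSB is LSB/√12 = 23.8 µV.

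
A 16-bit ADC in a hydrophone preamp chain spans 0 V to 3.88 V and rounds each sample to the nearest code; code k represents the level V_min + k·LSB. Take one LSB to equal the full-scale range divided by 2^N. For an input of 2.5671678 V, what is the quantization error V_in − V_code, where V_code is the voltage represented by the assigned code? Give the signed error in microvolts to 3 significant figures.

V_FS = 3.88 V. LSB = 3.88 V / 2^16 ≈ 59.20 µV.
Position in LSBs: (2.5671678 − (0)) × 65536/3.88 = 43361.3167; rounding gives k = 43361.
Reconstructed level: 0 + 43361 × 3.88/65536 V = 2.5671490479 V.
Error = V_in − V_code = 2.5671678 − (2.5671490479) = +18.8 µV.

+18.8 µV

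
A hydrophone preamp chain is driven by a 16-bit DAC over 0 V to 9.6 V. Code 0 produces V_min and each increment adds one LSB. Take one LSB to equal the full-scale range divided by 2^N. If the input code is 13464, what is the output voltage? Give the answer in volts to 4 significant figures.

V_FS = 9.6 V. LSB = 9.6 V / 2^16.
V_out = 0 + 13464 × (9.6/65536) V
      = 0 + 1.97227 = 1.97227 V.

1.972 V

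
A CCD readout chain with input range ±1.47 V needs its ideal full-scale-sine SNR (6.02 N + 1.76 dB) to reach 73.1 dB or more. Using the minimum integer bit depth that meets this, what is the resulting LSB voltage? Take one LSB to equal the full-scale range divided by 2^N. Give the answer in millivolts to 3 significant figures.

Full-scale range = 1.47 V − (-1.47 V) = 2.94 V.
Required N = ⌈(73.1 − 1.76)/6.02⌉ = ⌈11.850⌉ = 12.
One LSB is 2.94 V / 4096 = 0.718 mV.

0.718 mV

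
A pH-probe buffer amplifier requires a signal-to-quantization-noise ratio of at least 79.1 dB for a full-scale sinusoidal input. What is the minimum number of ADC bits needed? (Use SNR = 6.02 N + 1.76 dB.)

13 bits

Required N = ⌈(79.1 − 1.76)/6.02⌉ = ⌈12.847⌉ = 13.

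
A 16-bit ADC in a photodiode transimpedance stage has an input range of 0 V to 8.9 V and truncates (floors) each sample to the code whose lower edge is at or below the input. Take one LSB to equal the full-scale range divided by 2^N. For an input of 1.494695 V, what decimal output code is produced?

V_FS = 8.9 V. LSB = 8.9 V / 2^16 ≈ 135.8 µV.
code = ⌊(V_in − V_min)/LSB⌋ = ⌊(V_in − V_min) × 2^16 / range⌋
     = ⌊(1.494695 − (0)) × 65536 / 8.9⌋ = ⌊1.494695 × 65536/8.9⌋
     = ⌊11006.329⌋ = 11006.

11006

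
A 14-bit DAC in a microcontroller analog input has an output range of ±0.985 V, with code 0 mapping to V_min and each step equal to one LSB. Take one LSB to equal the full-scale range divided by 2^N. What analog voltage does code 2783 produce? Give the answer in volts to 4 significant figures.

Range = 0.985 − (-0.985) = 1.97 V. LSB = 1.97 V / 2^14.
V_out = -0.985 + 2783 × (1.97/16384) V
      = -0.985 V + 0.334626 V = -0.650374 V.

-0.6504 V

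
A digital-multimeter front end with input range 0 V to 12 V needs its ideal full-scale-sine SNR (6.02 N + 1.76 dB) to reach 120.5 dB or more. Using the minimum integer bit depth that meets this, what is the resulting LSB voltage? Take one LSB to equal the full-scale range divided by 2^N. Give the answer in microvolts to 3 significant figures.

11.4 µV

Range is 12 V.
Solving 6.02 N ≥ 120.5 − 1.76: N ≥ 19.724. Round up → N = 20.
One LSB is 12 V / 1048576 = 11.4 µV.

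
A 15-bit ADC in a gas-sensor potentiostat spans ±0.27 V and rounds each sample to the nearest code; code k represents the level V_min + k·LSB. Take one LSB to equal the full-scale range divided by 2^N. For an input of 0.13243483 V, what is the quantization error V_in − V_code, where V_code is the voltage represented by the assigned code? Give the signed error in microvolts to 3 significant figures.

The full-scale span is 0.27 − (-0.27) = 0.54 V. LSB = 0.54 V / 2^15 ≈ 16.48 µV.
Position in LSBs: (0.13243483 − (-0.27)) × 32768/0.54 = 24420.3417; rounding gives k = 24420.
Reconstructed level: -0.27 + 24420 × 0.54/32768 V = 0.13242919922 V.
e = 0.13243483 − (0.13242919922) = +5.63 µV.

+5.63 µV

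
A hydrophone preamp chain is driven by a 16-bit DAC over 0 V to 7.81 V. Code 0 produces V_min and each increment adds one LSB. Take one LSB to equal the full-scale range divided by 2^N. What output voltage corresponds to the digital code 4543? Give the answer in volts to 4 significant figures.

0.5414 V

Range is 7.81 V. LSB = 7.81 V / 2^16.
Output = V_min + (4543/65536) × range = 0 + 0.0693207 × 7.81 V
      = 0 + 0.541395 = 0.541395 V.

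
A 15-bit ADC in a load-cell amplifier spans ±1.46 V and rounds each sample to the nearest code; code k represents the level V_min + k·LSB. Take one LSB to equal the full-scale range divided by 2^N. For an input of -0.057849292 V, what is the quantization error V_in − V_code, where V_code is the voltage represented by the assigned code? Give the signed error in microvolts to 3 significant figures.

−16.0 µV

Range = 1.46 − (-1.46) = 2.92 V. LSB = 2.92 V / 2^15 ≈ 89.11 µV.
(V_in − V_min)/LSB = (-0.057849292 − (-1.46)) × 32768/2.92 = 15734.8200 → nearest code k = 15735.
V_code = V_min + k × range/2^15 = -1.46 + 15735 × 2.92/32768 = -0.057833251953 V.
V_in − V_code = -0.057849292 − (-0.057833251953) = −16.0 µV.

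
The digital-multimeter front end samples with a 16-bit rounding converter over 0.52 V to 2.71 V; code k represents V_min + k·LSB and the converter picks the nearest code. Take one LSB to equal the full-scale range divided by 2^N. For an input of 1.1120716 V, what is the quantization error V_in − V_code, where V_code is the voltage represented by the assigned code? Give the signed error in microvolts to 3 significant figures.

−6.34 µV

Full-scale range = 2.71 V − (0.52 V) = 2.19 V. LSB = 2.19 V / 2^16 ≈ 33.42 µV.
Position in LSBs: (1.1120716 − (0.52)) × 65536/2.19 = 17717.8102; rounding gives k = 17718.
V_code = 0.52 + (17718/65536) × 2.19 = 1.1120779419 V.
V_in − V_code = 1.1120716 − (1.1120779419) = −6.34 µV.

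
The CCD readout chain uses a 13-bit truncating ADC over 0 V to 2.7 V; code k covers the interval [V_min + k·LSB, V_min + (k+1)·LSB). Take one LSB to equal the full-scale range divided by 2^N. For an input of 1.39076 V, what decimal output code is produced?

4219

V_FS = 2.7 V. LSB = 2.7 V / 2^13 ≈ 329.6 µV.
(V_in − V_min) × 2^13/range = (1.39076 − (0)) × 8192/2.7 = 4219.669.
Floor → code = 4219.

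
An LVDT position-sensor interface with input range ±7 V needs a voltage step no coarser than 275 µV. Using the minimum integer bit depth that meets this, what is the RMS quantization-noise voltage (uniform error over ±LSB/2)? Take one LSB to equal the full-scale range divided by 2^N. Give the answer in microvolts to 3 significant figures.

The full-scale span is 7 − (-7) = 14 V.
Levels needed ≥ 14/275 µV = 50910. 2^16 = 65536 suffices, so N_min = 16.
One LSB is 14 V / 65536 = 213.62 µV.
V_rms = LSB/√12 = 61.7 µV.

61.7 µV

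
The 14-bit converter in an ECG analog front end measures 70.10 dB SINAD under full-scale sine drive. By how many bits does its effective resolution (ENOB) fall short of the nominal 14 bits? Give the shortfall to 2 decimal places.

2.65 bits

ENOB = (SINAD − 1.76)/6.02 = (70.10 − 1.76)/6.02 = 11.3522 bits.
14 − 11.3522 = 2.65 bits below nominal.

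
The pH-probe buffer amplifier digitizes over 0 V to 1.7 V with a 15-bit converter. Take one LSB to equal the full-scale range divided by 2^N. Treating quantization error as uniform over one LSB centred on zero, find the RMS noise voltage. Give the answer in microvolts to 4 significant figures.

14.98 µV

V_FS = 1.7 V.
Step size = 1.7/32768 V = 51.8799 µV.
For a uniform distribution on [−LSB/2, +LSB/2], V_rms = LSB/√12 = 51.8799 µV/3.4641 = 14.98 µV.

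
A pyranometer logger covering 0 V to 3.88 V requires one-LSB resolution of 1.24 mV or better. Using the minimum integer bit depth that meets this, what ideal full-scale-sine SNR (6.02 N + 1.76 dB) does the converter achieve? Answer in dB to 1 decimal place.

V_FS = 3.88 V.
Required number of levels: 3.88/1.24 mV = 3129.0; smallest N with 2^N ≥ that is 12.
SNR = 6.02 × 12 + 1.76 = 74.00 dB.

74.0 dB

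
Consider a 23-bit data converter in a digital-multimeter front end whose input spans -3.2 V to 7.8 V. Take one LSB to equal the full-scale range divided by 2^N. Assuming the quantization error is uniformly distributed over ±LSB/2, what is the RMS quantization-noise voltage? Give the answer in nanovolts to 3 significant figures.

The full-scale span is 7.8 − (-3.2) = 11 V.
Step size = 11/8388608 V = 1.3113 µV.
σ_q = LSB/√12 = 1.3113 µV/3.4641 = 379 nV.

379 nV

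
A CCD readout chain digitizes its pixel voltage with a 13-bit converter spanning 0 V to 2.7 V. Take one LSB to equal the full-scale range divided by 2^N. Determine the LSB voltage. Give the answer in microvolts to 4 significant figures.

Span = 2.7 V.
There are 2^13 = 8192 steps.
Step size = 2.7/8192 V = 329.6 µV.

329.6 µV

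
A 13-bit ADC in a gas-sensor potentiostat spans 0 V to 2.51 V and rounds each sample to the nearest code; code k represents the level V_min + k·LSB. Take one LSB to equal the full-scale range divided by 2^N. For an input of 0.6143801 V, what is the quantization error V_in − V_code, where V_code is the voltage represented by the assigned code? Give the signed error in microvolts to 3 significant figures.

Range is 2.51 V. LSB = 2.51 V / 2^13 ≈ 306.4 µV.
Position in LSBs: (0.6143801 − (0)) × 8192/2.51 = 2005.1800; rounding gives k = 2005.
V_code = V_min + k × range/2^13 = 0 + 2005 × 2.51/8192 = 0.6143249512 V.
V_in − V_code = 0.6143801 − (0.6143249512) = +55.1 µV.

+55.1 µV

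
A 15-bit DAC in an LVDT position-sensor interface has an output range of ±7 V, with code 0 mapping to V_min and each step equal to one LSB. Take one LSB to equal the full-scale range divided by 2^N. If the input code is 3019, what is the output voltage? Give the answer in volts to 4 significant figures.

The full-scale span is 7 − (-7) = 14 V. LSB = 14 V / 2^15.
Output = V_min + (3019/32768) × range = -7 + 0.0921326 × 14 V
      = -7 + 1.28986 = -5.71014 V.

-5.710 V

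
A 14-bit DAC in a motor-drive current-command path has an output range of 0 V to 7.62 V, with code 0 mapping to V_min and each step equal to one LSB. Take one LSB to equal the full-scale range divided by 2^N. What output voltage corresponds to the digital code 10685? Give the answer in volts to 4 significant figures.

Full-scale range = 7.62 V. LSB = 7.62 V / 2^14.
V_out = 0 + 10685 × (7.62/16384) V
      = 0 V + 4.96946 V = 4.96946 V.

4.969 V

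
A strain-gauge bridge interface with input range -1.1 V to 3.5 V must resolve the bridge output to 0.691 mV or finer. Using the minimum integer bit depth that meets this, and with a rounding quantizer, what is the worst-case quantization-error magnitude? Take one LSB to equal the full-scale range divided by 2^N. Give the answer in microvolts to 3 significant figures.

281 µV

The full-scale span is 3.5 − (-1.1) = 4.6 V.
Levels needed ≥ 4.6/0.691 mV = 6657. 2^13 = 8192 suffices, so N_min = 13.
LSB = 4.6 V ÷ 2^13 = 4.6/8192 V = 0.56152 mV.
Half an LSB is 281 µV.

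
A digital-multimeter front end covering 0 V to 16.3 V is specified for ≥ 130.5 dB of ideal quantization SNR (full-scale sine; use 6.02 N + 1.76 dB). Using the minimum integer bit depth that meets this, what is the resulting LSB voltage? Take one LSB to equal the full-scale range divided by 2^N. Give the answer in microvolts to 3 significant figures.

V_FS = 16.3 V.
Required N = ⌈(130.5 − 1.76)/6.02⌉ = ⌈21.385⌉ = 22.
LSB = 16.3 V / 2^22 = 3.89 µV.

3.89 µV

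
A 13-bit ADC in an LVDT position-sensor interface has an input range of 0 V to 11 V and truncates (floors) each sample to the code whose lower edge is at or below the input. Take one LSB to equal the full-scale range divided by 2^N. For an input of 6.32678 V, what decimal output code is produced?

Span = 11 V. LSB = 11 V / 2^13 ≈ 1.343 mV.
(V_in − V_min) × 2^13/range = (6.32678 − (0)) × 8192/11 = 4711.726.
Floor → code = 4711.

4711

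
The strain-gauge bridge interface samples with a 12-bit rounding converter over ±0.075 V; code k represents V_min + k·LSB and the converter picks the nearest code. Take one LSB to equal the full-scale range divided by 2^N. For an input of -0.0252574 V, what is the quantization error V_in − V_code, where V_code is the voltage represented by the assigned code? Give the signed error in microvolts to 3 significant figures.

The full-scale span is 0.075 − (-0.075) = 0.15 V. LSB = 0.15 V / 2^12 ≈ 36.62 µV.
(V_in − V_min)/LSB = (-0.0252574 − (-0.075)) × 4096/0.15 = 1358.3046 → nearest code k = 1358.
V_code = -0.075 + (1358/4096) × 0.15 = -0.02526855469 V.
V_in − V_code = -0.0252574 − (-0.02526855469) = +11.2 µV.

+11.2 µV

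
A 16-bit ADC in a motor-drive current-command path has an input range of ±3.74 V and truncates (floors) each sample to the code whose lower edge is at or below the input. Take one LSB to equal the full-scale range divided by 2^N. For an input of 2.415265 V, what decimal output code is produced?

Full-scale range = 3.74 V − (-3.74 V) = 7.48 V. LSB = 7.48 V / 2^16 ≈ 114.1 µV.
code = ⌊(V_in − V_min)/LSB⌋ = ⌊(V_in − V_min) × 2^16 / range⌋
     = ⌊(2.415265 − (-3.74)) × 65536 / 7.48⌋ = ⌊6.155265 × 65536/7.48⌋
     = ⌊53929.338⌋ = 53929.

53929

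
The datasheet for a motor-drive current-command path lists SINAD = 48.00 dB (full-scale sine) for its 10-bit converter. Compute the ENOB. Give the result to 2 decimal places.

7.68 bits

(48.00 − 1.76) / 6.02 = 46.24/6.02 = 7.6811 effective bits.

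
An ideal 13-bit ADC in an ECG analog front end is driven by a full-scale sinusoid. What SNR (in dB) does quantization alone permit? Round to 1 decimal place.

SNR = 6.02·13 + 1.76 = 80.02 dB.

80.0 dB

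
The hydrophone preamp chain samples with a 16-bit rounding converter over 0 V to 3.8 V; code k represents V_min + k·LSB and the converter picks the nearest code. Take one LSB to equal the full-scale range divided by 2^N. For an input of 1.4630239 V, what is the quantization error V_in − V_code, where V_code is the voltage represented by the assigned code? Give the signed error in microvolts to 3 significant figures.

Span = 3.8 V. LSB = 3.8 V / 2^16 ≈ 57.98 µV.
(V_in − V_min)/LSB = (1.4630239 − (0)) × 65536/3.8 = 25231.7722 → nearest code k = 25232.
V_code = V_min + k × range/2^16 = 0 + 25232 × 3.8/65536 = 1.4630371094 V.
V_in − V_code = 1.4630239 − (1.4630371094) = −13.2 µV.

−13.2 µV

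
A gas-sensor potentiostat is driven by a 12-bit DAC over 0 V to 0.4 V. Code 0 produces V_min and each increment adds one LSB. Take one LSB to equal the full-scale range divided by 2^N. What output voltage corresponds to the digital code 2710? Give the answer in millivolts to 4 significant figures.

264.6 mV

Range is 0.4 V. LSB = 0.4 V / 2^12.
Output = V_min + (2710/4096) × range = 0 + 0.661621 × 0.4 V
      = 0 + 0.264648 = 0.264648 V.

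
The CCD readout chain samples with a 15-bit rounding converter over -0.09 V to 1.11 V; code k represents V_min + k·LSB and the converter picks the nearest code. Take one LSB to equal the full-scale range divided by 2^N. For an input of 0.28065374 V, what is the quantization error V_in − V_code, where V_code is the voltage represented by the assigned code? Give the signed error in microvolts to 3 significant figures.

+11.7 µV

The full-scale span is 1.11 − (-0.09) = 1.2 V. LSB = 1.2 V / 2^15 ≈ 36.62 µV.
(V_in − V_min)/LSB = (0.28065374 − (-0.09)) × 32768/1.2 = 10121.3181 → nearest code k = 10121.
V_code = V_min + k × range/2^15 = -0.09 + 10121 × 1.2/32768 = 0.28064208984 V.
e = 0.28065374 − (0.28064208984) = +11.7 µV.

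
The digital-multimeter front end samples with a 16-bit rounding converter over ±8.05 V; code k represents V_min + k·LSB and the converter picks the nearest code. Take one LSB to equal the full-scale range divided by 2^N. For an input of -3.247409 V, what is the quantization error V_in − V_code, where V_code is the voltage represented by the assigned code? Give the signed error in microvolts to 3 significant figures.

Span: 8.05 V − (-8.05 V) = 16.1 V. LSB = 16.1 V / 2^16 ≈ 245.7 µV.
Position in LSBs: (-3.247409 − (-8.05)) × 65536/16.1 = 19549.2300; rounding gives k = 19549.
V_code = -8.05 + (19549/65536) × 16.1 = -3.2474655151 V.
e = -3.247409 − (-3.2474655151) = +56.5 µV.

+56.5 µV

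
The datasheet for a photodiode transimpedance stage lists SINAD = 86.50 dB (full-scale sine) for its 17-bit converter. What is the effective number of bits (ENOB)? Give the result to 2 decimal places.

ENOB = (86.50 − 1.76)/6.02 = 14.0764 bits.

14.08 bits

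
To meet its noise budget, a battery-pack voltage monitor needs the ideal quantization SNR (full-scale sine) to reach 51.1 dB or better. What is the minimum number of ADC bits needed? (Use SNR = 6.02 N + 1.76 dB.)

Solving 6.02 N ≥ 51.1 − 1.76: N ≥ 8.196. Round up → N = 9.

9 bits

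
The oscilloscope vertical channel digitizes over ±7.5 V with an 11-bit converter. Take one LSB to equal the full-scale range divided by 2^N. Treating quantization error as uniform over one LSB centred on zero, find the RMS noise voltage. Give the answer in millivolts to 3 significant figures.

2.11 mV

Range = 7.5 − (-7.5) = 15 V.
LSB = 15 V / 2^11 = 7.3242 mV.
For a uniform distribution on [−LSB/2, +LSB/2], V_rms = LSB/√12 = 7.3242 mV/3.4641 = 2.11 mV.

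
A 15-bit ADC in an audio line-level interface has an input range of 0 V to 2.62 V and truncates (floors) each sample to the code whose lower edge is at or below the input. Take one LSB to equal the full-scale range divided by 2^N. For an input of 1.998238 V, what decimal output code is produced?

V_FS = 2.62 V. LSB = 2.62 V / 2^15 ≈ 79.96 µV.
(V_in − V_min) × 2^15/range = (1.998238 − (0)) × 32768/2.62 = 24991.703.
Floor → code = 24991.

24991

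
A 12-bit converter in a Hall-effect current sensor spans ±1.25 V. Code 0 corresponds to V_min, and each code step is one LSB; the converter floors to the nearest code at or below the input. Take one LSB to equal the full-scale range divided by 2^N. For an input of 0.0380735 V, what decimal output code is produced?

2110

Span: 1.25 V − (-1.25 V) = 2.5 V. LSB = 2.5 V / 2^12 ≈ 0.6104 mV.
(V_in − V_min) × 2^12/range = (0.0380735 − (-1.25)) × 4096/2.5 = 2110.380.
Floor → code = 2110.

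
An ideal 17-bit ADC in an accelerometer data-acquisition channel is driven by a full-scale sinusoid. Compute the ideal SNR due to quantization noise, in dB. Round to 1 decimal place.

104.1 dB

For an ideal N-bit converter with full-scale sine input, SNR = 6.02 N + 1.76 dB. SNR = 6.02 × 17 + 1.76 = 102.34 + 1.76 = 104.10 dB.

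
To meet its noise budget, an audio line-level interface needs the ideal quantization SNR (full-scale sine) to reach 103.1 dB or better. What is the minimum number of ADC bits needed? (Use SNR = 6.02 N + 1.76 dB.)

Required N = ⌈(103.1 − 1.76)/6.02⌉ = ⌈16.834⌉ = 17.

17 bits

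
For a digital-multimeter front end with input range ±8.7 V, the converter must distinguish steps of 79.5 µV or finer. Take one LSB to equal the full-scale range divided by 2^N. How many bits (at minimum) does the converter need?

Range = 8.7 − (-8.7) = 17.4 V.
Need 2^N ≥ 17.4 V / 79.5 µV = 218900 → N_min = 18.

18 bits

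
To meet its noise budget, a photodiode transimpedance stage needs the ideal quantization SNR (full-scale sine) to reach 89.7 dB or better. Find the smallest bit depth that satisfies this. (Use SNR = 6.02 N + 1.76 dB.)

15 bits

Solving 6.02 N ≥ 89.7 − 1.76: N ≥ 14.608. Round up → N = 15.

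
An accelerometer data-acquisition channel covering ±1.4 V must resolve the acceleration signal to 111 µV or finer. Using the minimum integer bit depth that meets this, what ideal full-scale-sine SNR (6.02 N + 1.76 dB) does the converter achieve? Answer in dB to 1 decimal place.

92.1 dB

Full-scale range = 1.4 V − (-1.4 V) = 2.8 V.
Need 2^N ≥ 2.8 V / 111 µV = 25230 → N_min = 15.
SNR = 6.02 × 15 + 1.76 = 92.06 dB.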